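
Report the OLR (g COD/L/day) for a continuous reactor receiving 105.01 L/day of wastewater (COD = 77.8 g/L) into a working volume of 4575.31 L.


OLR = Q * S / V
= 105.01 * 77.8 / 4575.31
= 1.7856 g/L/day

1.7856 g/L/day


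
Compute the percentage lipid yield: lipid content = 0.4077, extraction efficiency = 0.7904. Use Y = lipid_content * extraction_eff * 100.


Y = lipid_content * extraction_eff * 100
= 0.4077 * 0.7904 * 100
= 32.2246%

32.2246%


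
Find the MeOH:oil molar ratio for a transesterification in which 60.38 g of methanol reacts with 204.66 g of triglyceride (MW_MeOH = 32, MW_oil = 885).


Molar ratio = n_MeOH / n_oil = (MeOH/32) / (oil/885) = (MeOH * 885) / (32 * oil)
= (60.38 * 885) / (32 * 204.66)
= 8.1593

8.1593


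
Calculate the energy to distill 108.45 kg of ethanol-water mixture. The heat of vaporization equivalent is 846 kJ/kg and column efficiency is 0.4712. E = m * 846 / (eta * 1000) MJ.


E = m * 846 / (eta * 1000)
= 108.45 * 846 / (0.4712 * 1000)
= 194.7129 MJ

194.7129 MJ


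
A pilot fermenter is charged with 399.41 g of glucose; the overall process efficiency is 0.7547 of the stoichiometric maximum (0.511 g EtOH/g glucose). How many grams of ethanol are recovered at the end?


Actual ethanol: m = 0.511 * 399.41 * 0.7547
m = 154.0331 g

154.0331 g


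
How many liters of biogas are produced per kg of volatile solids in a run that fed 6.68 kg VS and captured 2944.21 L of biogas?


Y = V / VS
= 2944.21 / 6.68
= 440.7500 L/kg VS

440.7500 L/kg VS


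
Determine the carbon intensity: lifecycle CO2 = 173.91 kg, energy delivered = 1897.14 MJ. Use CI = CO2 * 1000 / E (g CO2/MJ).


CI = CO2 * 1000 / E
= 173.91 * 1000 / 1897.14
= 91.6696 g CO2/MJ

91.6696 g CO2/MJ


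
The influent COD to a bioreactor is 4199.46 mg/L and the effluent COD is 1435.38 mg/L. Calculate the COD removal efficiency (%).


eta = (COD_in - COD_out) / COD_in * 100
= (4199.46 - 1435.38) / 4199.46 * 100
= 65.8199%

65.8199%


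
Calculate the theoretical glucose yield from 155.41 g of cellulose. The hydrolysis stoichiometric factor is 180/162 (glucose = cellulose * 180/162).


glucose = cellulose * 180/162
= 155.41 * 180/162
= 172.6778 g

172.6778 g


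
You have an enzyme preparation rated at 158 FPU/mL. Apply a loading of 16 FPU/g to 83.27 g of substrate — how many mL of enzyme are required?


V = dosage * m_sub / activity
V = 16 * 83.27 / 158
V = 8.4324 mL

8.4324 mL


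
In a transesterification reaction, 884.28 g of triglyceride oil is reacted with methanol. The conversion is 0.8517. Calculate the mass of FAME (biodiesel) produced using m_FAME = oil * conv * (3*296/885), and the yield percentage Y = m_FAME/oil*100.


m_FAME = oil * conv * (3 * 296 / 885) = oil * conv * (888/885)
= 884.28 * 0.8517 * 888 / 885
= 755.6943 g
Y = m_FAME / oil * 100 = conv * (888/885) * 100
= 0.8517 * 888 / 885 * 100
= 85.46%

755.6943 g FAME; Y = 85.46%


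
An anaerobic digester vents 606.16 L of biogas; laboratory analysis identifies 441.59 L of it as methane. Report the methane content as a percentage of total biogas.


CH4% = V_CH4 / V_total * 100
= 441.59 / 606.16 * 100
= 72.8504%

72.8504%


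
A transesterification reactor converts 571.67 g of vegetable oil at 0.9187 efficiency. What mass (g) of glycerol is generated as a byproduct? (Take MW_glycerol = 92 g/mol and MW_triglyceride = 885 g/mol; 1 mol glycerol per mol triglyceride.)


glycerol = oil * conv * (92/885)
= 571.67 * 0.9187 * 92 / 885
= 54.5964 g

54.5964 g


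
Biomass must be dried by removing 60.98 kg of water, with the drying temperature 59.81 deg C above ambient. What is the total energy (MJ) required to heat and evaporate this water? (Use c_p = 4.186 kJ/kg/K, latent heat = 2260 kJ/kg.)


E = m_water * (4.186 * dT + 2260) / 1000
= 60.98 * (4.186 * 59.81 + 2260) / 1000
= 153.0820 MJ

153.0820 MJ


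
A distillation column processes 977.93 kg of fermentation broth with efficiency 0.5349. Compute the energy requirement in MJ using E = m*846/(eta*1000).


E = m * 846 / (eta * 1000)
= 977.93 * 846 / (0.5349 * 1000)
= 1546.6980 MJ

1546.6980 MJ


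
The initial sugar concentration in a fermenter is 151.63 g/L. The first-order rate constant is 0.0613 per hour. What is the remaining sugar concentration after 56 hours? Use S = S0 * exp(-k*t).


S = S0 * exp(-k * t)
S = 151.63 * exp(-0.0613 * 56)
S = 4.8971 g/L

4.8971 g/L


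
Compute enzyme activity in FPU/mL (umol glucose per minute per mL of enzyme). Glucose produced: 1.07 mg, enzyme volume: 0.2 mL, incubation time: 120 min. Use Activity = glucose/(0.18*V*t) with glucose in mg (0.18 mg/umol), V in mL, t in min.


Activity = glucose_mg / (0.18 mg/umol * V_mL * t_min)
= 1.07 / (0.18 * 0.2 * 120)
= 0.2477 FPU/mL

0.2477 FPU/mL


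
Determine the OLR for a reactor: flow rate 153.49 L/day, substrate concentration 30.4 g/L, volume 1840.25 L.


OLR = Q * S / V
= 153.49 * 30.4 / 1840.25
= 2.5356 g/L/day

2.5356 g/L/day


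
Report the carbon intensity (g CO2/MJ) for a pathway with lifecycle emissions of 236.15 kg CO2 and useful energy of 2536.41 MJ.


CI = CO2 * 1000 / E
= 236.15 * 1000 / 2536.41
= 93.1040 g CO2/MJ

93.1040 g CO2/MJ


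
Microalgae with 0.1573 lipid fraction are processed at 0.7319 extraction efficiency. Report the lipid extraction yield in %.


Y = lipid_content * extraction_eff * 100
= 0.1573 * 0.7319 * 100
= 11.5128%

11.5128%


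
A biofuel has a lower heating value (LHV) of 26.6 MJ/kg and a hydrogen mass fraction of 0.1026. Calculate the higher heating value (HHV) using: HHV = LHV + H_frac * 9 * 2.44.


HHV = LHV + H_frac * 9 * 2.44
= 26.6 + 0.1026 * 9 * 2.44
= 28.8531 MJ/kg

28.8531 MJ/kg


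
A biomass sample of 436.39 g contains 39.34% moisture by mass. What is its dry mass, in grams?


Wd = Ww * (1 - MC/100)
= 436.39 * (1 - 39.34/100)
= 264.7142 g

264.7142 g


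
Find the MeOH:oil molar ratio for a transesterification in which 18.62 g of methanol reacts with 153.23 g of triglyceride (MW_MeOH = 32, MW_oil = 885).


Molar ratio = n_MeOH / n_oil = (MeOH/32) / (oil/885) = (MeOH * 885) / (32 * oil)
= (18.62 * 885) / (32 * 153.23)
= 3.3607

3.3607


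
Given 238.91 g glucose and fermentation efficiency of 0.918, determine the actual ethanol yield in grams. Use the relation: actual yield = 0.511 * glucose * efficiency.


Actual ethanol: m = 0.511 * 238.91 * 0.918
m = 112.0722 g

112.0722 g


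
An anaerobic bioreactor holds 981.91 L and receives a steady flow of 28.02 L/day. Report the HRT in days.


HRT = V / Q
= 981.91 / 28.02
= 35.0432 days

35.0432 days


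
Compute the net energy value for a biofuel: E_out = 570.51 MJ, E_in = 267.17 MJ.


NEV = E_out - E_in
= 570.51 - 267.17
= 303.3400 MJ

303.3400 MJ


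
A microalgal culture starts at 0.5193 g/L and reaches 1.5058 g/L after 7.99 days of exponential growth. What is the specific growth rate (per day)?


mu = ln(X2/X1) / dt
= ln(1.5058/0.5193) / 7.99
= 0.1332 per day

0.1332 per day


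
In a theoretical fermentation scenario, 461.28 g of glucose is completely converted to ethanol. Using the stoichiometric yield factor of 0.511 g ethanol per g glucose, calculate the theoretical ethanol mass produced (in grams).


Theoretical ethanol yield: m_EtOH = 0.511 * m_glucose
m_EtOH = 0.511 * 461.28 = 235.7141 g

235.7141 g


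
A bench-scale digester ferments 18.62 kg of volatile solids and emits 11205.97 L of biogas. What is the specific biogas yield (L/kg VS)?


Y = V / VS
= 11205.97 / 18.62
= 601.8244 L/kg VS

601.8244 L/kg VS


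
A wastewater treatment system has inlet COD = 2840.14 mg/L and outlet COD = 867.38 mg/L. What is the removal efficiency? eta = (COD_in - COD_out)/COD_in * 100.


eta = (COD_in - COD_out) / COD_in * 100
= (2840.14 - 867.38) / 2840.14 * 100
= 69.4600%

69.4600%


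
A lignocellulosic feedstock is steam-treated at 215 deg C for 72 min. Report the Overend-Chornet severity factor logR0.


logR0 = log10(t * exp((T - 100) / 14.75))
= log10(72 * exp((215 - 100) / 14.75))
= 5.2434

5.2434


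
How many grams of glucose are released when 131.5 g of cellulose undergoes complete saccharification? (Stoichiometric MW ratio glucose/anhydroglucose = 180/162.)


glucose = cellulose * 180/162
= 131.5 * 180/162
= 146.1111 g

146.1111 g


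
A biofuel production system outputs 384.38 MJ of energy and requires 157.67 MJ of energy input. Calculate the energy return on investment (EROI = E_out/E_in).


EROI = E_out / E_in
= 384.38 / 157.67
= 2.4379

2.4379


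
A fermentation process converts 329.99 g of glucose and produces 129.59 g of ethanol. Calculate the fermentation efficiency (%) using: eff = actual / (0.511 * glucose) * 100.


Fermentation efficiency = (actual / (0.511 * glucose)) * 100
= (129.59 / (0.511 * 329.99)) * 100
= 76.8511%

76.8511%


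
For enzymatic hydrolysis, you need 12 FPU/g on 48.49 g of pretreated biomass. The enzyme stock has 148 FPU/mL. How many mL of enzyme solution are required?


V = dosage * m_sub / activity
V = 12 * 48.49 / 148
V = 3.9316 mL

3.9316 mL


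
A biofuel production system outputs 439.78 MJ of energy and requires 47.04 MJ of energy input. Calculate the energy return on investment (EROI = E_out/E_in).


EROI = E_out / E_in
= 439.78 / 47.04
= 9.3491

9.3491


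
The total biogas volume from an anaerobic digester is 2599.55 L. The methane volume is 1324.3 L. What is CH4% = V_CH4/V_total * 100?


CH4% = V_CH4 / V_total * 100
= 1324.3 / 2599.55 * 100
= 50.9434%

50.9434%


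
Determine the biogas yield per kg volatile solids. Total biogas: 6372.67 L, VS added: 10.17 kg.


Y = V / VS
= 6372.67 / 10.17
= 626.6146 L/kg VS

626.6146 L/kg VS


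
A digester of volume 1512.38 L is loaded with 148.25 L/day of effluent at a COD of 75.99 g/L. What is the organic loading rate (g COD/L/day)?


OLR = Q * S / V
= 148.25 * 75.99 / 1512.38
= 7.4489 g/L/day

7.4489 g/L/day


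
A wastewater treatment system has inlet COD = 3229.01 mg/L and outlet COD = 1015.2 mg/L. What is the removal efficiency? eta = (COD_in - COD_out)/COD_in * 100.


eta = (COD_in - COD_out) / COD_in * 100
= (3229.01 - 1015.2) / 3229.01 * 100
= 68.5600%

68.5600%


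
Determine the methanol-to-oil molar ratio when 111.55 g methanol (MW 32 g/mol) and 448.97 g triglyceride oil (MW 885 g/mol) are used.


Molar ratio = n_MeOH / n_oil = (MeOH/32) / (oil/885) = (MeOH * 885) / (32 * oil)
= (111.55 * 885) / (32 * 448.97)
= 6.8714

6.8714


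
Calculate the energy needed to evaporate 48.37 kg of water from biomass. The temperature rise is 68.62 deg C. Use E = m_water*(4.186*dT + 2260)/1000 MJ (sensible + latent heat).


E = m_water * (4.186 * dT + 2260) / 1000
= 48.37 * (4.186 * 68.62 + 2260) / 1000
= 123.2102 MJ

123.2102 MJ


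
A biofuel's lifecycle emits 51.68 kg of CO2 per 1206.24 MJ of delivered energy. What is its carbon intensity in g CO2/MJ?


CI = CO2 * 1000 / E
= 51.68 * 1000 / 1206.24
= 42.8439 g CO2/MJ

42.8439 g CO2/MJ


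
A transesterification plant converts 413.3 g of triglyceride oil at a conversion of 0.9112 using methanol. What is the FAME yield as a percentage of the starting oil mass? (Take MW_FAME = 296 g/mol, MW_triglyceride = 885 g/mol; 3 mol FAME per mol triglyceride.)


m_FAME = oil * conv * (3 * 296 / 885) = oil * conv * (888/885)
= 413.3 * 0.9112 * 888 / 885
= 377.8756 g
Y = m_FAME / oil * 100 = conv * (888/885) * 100
= 0.9112 * 888 / 885 * 100
= 91.43%

91.43%


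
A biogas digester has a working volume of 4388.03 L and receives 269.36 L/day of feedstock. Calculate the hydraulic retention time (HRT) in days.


HRT = V / Q
= 4388.03 / 269.36
= 16.2906 days

16.2906 days


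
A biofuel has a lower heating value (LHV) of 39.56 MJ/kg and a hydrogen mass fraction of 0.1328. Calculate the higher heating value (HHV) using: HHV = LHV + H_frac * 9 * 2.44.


HHV = LHV + H_frac * 9 * 2.44
= 39.56 + 0.1328 * 9 * 2.44
= 42.4763 MJ/kg

42.4763 MJ/kg


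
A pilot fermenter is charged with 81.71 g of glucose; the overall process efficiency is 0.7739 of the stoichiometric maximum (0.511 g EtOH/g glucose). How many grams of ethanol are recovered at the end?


Actual ethanol: m = 0.511 * 81.71 * 0.7739
m = 32.3133 g

32.3133 g


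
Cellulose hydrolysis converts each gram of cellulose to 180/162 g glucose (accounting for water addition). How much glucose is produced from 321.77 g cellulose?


glucose = cellulose * 180/162
= 321.77 * 180/162
= 357.5222 g

357.5222 g


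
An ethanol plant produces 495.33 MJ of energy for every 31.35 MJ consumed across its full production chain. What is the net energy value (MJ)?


NEV = E_out - E_in
= 495.33 - 31.35
= 463.9800 MJ

463.9800 MJ


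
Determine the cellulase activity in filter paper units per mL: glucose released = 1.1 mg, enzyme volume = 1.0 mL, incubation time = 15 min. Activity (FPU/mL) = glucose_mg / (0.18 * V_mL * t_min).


Activity = glucose_mg / (0.18 mg/umol * V_mL * t_min)
= 1.1 / (0.18 * 1.0 * 15)
= 0.4074 FPU/mL

0.4074 FPU/mL


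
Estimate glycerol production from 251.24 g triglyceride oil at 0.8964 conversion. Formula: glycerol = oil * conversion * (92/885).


glycerol = oil * conv * (92/885)
= 251.24 * 0.8964 * 92 / 885
= 23.4118 g

23.4118 g


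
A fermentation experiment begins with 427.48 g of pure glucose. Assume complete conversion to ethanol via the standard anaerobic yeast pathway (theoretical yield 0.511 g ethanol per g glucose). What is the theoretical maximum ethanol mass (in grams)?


Theoretical ethanol yield: m_EtOH = 0.511 * m_glucose
m_EtOH = 0.511 * 427.48 = 218.4423 g

218.4423 g


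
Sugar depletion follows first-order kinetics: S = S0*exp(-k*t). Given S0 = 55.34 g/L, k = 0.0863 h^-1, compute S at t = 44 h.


S = S0 * exp(-k * t)
S = 55.34 * exp(-0.0863 * 44)
S = 1.2415 g/L

1.2415 g/L


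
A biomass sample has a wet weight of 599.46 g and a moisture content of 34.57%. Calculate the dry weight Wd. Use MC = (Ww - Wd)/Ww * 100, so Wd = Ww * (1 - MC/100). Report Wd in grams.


Wd = Ww * (1 - MC/100)
= 599.46 * (1 - 34.57/100)
= 392.2267 g

392.2267 g


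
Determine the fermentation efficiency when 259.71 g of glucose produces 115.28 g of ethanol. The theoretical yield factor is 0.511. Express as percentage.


Fermentation efficiency = (actual / (0.511 * glucose)) * 100
= (115.28 / (0.511 * 259.71)) * 100
= 86.8649%

86.8649%


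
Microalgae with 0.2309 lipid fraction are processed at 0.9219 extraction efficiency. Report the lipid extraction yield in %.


Y = lipid_content * extraction_eff * 100
= 0.2309 * 0.9219 * 100
= 21.2867%

21.2867%


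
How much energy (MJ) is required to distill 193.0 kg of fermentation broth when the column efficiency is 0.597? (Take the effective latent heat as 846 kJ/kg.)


E = m * 846 / (eta * 1000)
= 193.0 * 846 / (0.597 * 1000)
= 273.4975 MJ

273.4975 MJ


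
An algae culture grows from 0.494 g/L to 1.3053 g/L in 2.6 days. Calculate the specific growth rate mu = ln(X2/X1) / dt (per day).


mu = ln(X2/X1) / dt
= ln(1.3053/0.494) / 2.6
= 0.3737 per day

0.3737 per day


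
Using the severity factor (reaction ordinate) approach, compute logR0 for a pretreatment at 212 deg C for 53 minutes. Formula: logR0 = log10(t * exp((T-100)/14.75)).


logR0 = log10(t * exp((T - 100) / 14.75))
= log10(53 * exp((212 - 100) / 14.75))
= 5.0220

5.0220


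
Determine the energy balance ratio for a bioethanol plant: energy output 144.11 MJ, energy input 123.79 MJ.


EROI = E_out / E_in
= 144.11 / 123.79
= 1.1641

1.1641


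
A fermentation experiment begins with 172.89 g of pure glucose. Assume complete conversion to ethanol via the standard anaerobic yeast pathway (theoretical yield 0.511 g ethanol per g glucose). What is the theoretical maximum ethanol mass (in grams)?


Theoretical ethanol yield: m_EtOH = 0.511 * m_glucose
m_EtOH = 0.511 * 172.89 = 88.3468 g

88.3468 g


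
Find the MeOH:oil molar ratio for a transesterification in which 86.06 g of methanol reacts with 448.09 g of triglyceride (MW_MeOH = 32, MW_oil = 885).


Molar ratio = n_MeOH / n_oil = (MeOH/32) / (oil/885) = (MeOH * 885) / (32 * oil)
= (86.06 * 885) / (32 * 448.09)
= 5.3116

5.3116


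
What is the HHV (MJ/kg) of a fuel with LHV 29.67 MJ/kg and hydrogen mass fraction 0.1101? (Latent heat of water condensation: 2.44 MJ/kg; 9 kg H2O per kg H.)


HHV = LHV + H_frac * 9 * 2.44
= 29.67 + 0.1101 * 9 * 2.44
= 32.0878 MJ/kg

32.0878 MJ/kg


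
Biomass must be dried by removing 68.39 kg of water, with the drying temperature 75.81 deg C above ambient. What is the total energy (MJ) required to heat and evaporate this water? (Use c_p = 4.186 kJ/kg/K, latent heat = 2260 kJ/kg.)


E = m_water * (4.186 * dT + 2260) / 1000
= 68.39 * (4.186 * 75.81 + 2260) / 1000
= 176.2643 MJ

176.2643 MJ


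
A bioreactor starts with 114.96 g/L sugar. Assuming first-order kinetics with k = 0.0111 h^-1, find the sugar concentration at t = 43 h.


S = S0 * exp(-k * t)
S = 114.96 * exp(-0.0111 * 43)
S = 71.3277 g/L

71.3277 g/L


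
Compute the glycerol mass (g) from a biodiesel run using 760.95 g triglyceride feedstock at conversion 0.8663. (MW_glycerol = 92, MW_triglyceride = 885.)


glycerol = oil * conv * (92/885)
= 760.95 * 0.8663 * 92 / 885
= 68.5281 g

68.5281 g


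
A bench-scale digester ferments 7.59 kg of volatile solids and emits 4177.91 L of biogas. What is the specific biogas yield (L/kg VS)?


Y = V / VS
= 4177.91 / 7.59
= 550.4493 L/kg VS

550.4493 L/kg VS


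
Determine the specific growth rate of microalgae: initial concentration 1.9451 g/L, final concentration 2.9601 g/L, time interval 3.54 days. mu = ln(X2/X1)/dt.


mu = ln(X2/X1) / dt
= ln(2.9601/1.9451) / 3.54
= 0.1186 per day

0.1186 per day


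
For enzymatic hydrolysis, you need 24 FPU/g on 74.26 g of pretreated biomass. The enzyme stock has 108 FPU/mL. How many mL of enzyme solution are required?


V = dosage * m_sub / activity
V = 24 * 74.26 / 108
V = 16.5022 mL

16.5022 mL


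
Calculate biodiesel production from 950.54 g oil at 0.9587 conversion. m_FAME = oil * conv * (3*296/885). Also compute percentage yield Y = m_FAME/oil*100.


m_FAME = oil * conv * (3 * 296 / 885) = oil * conv * (888/885)
= 950.54 * 0.9587 * 888 / 885
= 914.3718 g
Y = m_FAME / oil * 100 = conv * (888/885) * 100
= 0.9587 * 888 / 885 * 100
= 96.19%

914.3718 g FAME; Y = 96.19%


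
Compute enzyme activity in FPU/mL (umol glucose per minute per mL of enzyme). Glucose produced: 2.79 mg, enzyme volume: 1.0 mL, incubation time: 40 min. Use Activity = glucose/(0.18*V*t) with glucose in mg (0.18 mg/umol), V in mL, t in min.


Activity = glucose_mg / (0.18 mg/umol * V_mL * t_min)
= 2.79 / (0.18 * 1.0 * 40)
= 0.3875 FPU/mL

0.3875 FPU/mL


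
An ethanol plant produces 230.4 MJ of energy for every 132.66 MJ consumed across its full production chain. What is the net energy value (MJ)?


NEV = E_out - E_in
= 230.4 - 132.66
= 97.7400 MJ

97.7400 MJ


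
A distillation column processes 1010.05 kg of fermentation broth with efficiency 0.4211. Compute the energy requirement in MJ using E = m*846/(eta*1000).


E = m * 846 / (eta * 1000)
= 1010.05 * 846 / (0.4211 * 1000)
= 2029.2147 MJ

2029.2147 MJ


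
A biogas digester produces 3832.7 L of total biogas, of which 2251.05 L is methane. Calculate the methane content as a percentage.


CH4% = V_CH4 / V_total * 100
= 2251.05 / 3832.7 * 100
= 58.7327%

58.7327%


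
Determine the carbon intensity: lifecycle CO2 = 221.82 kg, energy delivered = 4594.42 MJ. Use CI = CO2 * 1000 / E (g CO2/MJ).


CI = CO2 * 1000 / E
= 221.82 * 1000 / 4594.42
= 48.2803 g CO2/MJ

48.2803 g CO2/MJ


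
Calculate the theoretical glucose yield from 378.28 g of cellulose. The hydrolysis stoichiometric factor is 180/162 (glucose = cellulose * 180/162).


glucose = cellulose * 180/162
= 378.28 * 180/162
= 420.3111 g

420.3111 g


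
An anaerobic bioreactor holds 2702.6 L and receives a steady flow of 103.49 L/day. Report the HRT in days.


HRT = V / Q
= 2702.6 / 103.49
= 26.1146 days

26.1146 days


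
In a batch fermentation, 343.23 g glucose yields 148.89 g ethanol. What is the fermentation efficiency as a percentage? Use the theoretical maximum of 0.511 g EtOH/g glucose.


Fermentation efficiency = (actual / (0.511 * glucose)) * 100
= (148.89 / (0.511 * 343.23)) * 100
= 84.8906%

84.8906%


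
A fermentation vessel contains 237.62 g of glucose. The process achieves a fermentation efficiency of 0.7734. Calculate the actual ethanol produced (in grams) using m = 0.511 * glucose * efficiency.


Actual ethanol: m = 0.511 * 237.62 * 0.7734
m = 93.9092 g

93.9092 g


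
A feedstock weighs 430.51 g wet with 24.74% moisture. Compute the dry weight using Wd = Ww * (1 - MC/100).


Wd = Ww * (1 - MC/100)
= 430.51 * (1 - 24.74/100)
= 324.0018 g

324.0018 g


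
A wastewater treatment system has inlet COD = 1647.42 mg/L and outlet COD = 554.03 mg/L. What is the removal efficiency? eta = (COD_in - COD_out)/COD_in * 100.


eta = (COD_in - COD_out) / COD_in * 100
= (1647.42 - 554.03) / 1647.42 * 100
= 66.3698%

66.3698%


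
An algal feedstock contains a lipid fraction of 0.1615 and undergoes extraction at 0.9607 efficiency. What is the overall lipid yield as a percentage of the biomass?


Y = lipid_content * extraction_eff * 100
= 0.1615 * 0.9607 * 100
= 15.5153%

15.5153%


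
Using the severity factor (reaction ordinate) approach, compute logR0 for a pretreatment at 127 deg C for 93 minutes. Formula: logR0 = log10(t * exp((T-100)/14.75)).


logR0 = log10(t * exp((T - 100) / 14.75))
= log10(93 * exp((127 - 100) / 14.75))
= 2.7635

2.7635


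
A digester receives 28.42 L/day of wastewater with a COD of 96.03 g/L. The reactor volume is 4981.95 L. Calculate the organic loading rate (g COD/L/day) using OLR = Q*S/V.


OLR = Q * S / V
= 28.42 * 96.03 / 4981.95
= 0.5478 g/L/day

0.5478 g/L/day


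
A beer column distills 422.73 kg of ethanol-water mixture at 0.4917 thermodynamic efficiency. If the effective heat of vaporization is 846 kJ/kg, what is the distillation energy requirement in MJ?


E = m * 846 / (eta * 1000)
= 422.73 * 846 / (0.4917 * 1000)
= 727.3329 MJ

727.3329 MJ


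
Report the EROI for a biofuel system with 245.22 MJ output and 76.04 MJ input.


EROI = E_out / E_in
= 245.22 / 76.04
= 3.2249

3.2249


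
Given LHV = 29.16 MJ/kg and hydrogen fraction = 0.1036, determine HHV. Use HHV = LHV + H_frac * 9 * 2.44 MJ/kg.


HHV = LHV + H_frac * 9 * 2.44
= 29.16 + 0.1036 * 9 * 2.44
= 31.4351 MJ/kg

31.4351 MJ/kg


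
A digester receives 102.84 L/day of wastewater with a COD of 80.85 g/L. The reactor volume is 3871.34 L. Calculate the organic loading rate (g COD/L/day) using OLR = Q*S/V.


OLR = Q * S / V
= 102.84 * 80.85 / 3871.34
= 2.1477 g/L/day

2.1477 g/L/day


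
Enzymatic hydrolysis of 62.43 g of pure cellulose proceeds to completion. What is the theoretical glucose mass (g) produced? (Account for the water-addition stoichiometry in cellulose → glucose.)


glucose = cellulose * 180/162
= 62.43 * 180/162
= 69.3667 g

69.3667 g


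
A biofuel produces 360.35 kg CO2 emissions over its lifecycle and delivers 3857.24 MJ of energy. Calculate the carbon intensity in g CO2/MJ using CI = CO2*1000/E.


CI = CO2 * 1000 / E
= 360.35 * 1000 / 3857.24
= 93.4217 g CO2/MJ

93.4217 g CO2/MJ


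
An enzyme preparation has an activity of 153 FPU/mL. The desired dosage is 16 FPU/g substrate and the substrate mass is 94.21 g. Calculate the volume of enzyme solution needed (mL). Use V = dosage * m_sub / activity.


V = dosage * m_sub / activity
V = 16 * 94.21 / 153
V = 9.8520 mL

9.8520 mL


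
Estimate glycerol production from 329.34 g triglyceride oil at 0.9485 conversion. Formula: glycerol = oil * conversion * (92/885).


glycerol = oil * conv * (92/885)
= 329.34 * 0.9485 * 92 / 885
= 32.4733 g

32.4733 g


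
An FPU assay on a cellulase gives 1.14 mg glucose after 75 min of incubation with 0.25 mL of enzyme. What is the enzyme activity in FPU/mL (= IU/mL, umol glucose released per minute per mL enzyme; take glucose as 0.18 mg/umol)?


Activity = glucose_mg / (0.18 mg/umol * V_mL * t_min)
= 1.14 / (0.18 * 0.25 * 75)
= 0.3378 FPU/mL

0.3378 FPU/mL


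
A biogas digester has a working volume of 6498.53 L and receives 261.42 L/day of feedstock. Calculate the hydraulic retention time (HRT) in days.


HRT = V / Q
= 6498.53 / 261.42
= 24.8586 days

24.8586 days


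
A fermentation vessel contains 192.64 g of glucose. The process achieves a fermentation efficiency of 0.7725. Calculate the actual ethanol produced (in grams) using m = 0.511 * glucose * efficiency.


Actual ethanol: m = 0.511 * 192.64 * 0.7725
m = 76.0442 g

76.0442 g


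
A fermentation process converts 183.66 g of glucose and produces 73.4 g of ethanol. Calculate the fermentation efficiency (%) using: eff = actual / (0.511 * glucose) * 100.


Fermentation efficiency = (actual / (0.511 * glucose)) * 100
= (73.4 / (0.511 * 183.66)) * 100
= 78.2097%

78.2097%


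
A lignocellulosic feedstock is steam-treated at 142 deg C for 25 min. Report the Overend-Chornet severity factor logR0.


logR0 = log10(t * exp((T - 100) / 14.75))
= log10(25 * exp((142 - 100) / 14.75))
= 2.6346

2.6346


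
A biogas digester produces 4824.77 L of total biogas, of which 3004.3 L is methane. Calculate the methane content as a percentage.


CH4% = V_CH4 / V_total * 100
= 3004.3 / 4824.77 * 100
= 62.2683%

62.2683%


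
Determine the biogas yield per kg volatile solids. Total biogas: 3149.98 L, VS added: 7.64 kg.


Y = V / VS
= 3149.98 / 7.64
= 412.3010 L/kg VS

412.3010 L/kg VS


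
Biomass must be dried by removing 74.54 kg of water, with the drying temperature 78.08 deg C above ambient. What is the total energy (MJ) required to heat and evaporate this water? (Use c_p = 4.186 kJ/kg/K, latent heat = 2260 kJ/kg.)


E = m_water * (4.186 * dT + 2260) / 1000
= 74.54 * (4.186 * 78.08 + 2260) / 1000
= 192.8233 MJ

192.8233 MJ


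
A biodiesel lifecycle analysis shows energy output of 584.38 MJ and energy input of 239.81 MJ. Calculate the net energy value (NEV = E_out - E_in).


NEV = E_out - E_in
= 584.38 - 239.81
= 344.5700 MJ

344.5700 MJ


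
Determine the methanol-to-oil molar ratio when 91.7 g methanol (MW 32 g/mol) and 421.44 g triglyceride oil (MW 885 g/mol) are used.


Molar ratio = n_MeOH / n_oil = (MeOH/32) / (oil/885) = (MeOH * 885) / (32 * oil)
= (91.7 * 885) / (32 * 421.44)
= 6.0176

6.0176


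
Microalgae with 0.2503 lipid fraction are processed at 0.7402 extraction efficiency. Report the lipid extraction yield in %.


Y = lipid_content * extraction_eff * 100
= 0.2503 * 0.7402 * 100
= 18.5272%

18.5272%


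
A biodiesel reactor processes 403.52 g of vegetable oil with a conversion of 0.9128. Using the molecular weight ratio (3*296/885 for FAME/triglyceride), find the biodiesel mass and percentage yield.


m_FAME = oil * conv * (3 * 296 / 885) = oil * conv * (888/885)
= 403.52 * 0.9128 * 888 / 885
= 369.5816 g
Y = m_FAME / oil * 100 = conv * (888/885) * 100
= 0.9128 * 888 / 885 * 100
= 91.59%

369.5816 g FAME; Y = 91.59%


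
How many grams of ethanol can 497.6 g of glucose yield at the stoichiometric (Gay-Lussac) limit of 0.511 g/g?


Theoretical ethanol yield: m_EtOH = 0.511 * m_glucose
m_EtOH = 0.511 * 497.6 = 254.2736 g

254.2736 g


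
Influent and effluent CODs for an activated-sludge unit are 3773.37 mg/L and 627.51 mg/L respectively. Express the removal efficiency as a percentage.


eta = (COD_in - COD_out) / COD_in * 100
= (3773.37 - 627.51) / 3773.37 * 100
= 83.3700%

83.3700%


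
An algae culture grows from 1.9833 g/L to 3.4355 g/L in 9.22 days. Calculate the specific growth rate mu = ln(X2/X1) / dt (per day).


mu = ln(X2/X1) / dt
= ln(3.4355/1.9833) / 9.22
= 0.0596 per day

0.0596 per day


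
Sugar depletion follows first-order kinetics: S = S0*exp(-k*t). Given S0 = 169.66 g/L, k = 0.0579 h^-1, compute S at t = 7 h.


S = S0 * exp(-k * t)
S = 169.66 * exp(-0.0579 * 7)
S = 113.1253 g/L

113.1253 g/L


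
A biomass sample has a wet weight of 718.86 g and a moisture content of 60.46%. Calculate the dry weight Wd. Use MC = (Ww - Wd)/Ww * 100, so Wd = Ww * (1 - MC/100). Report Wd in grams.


Wd = Ww * (1 - MC/100)
= 718.86 * (1 - 60.46/100)
= 284.2372 g

284.2372 g


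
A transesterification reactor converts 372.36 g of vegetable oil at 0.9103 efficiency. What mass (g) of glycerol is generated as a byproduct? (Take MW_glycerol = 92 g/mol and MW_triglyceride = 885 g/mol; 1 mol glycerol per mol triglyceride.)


glycerol = oil * conv * (92/885)
= 372.36 * 0.9103 * 92 / 885
= 35.2364 g

35.2364 g


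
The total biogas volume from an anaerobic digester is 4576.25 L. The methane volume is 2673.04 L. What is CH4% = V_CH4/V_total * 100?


CH4% = V_CH4 / V_total * 100
= 2673.04 / 4576.25 * 100
= 58.4111%

58.4111%


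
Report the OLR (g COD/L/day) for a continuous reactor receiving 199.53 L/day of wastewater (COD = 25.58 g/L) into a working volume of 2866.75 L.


OLR = Q * S / V
= 199.53 * 25.58 / 2866.75
= 1.7804 g/L/day

1.7804 g/L/day


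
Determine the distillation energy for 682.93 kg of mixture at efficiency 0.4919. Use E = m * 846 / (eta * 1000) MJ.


E = m * 846 / (eta * 1000)
= 682.93 * 846 / (0.4919 * 1000)
= 1174.5452 MJ

1174.5452 MJ


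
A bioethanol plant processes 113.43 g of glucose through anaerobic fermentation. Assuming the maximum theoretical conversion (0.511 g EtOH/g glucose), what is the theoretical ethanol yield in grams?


Theoretical ethanol yield: m_EtOH = 0.511 * m_glucose
m_EtOH = 0.511 * 113.43 = 57.9627 g

57.9627 g


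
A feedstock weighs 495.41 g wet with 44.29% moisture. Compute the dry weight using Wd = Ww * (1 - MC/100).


Wd = Ww * (1 - MC/100)
= 495.41 * (1 - 44.29/100)
= 275.9929 g

275.9929 g


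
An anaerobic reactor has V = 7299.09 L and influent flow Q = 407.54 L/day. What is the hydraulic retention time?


HRT = V / Q
= 7299.09 / 407.54
= 17.9101 days

17.9101 days


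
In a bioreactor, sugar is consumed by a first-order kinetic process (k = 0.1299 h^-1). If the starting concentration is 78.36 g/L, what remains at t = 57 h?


S = S0 * exp(-k * t)
S = 78.36 * exp(-0.1299 * 57)
S = 0.0477 g/L

0.0477 g/L


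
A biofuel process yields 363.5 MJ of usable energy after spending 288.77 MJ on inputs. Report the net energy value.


NEV = E_out - E_in
= 363.5 - 288.77
= 74.7300 MJ

74.7300 MJ


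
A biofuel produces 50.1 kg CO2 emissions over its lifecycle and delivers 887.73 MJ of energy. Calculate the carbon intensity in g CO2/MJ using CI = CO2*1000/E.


CI = CO2 * 1000 / E
= 50.1 * 1000 / 887.73
= 56.4361 g CO2/MJ

56.4361 g CO2/MJ


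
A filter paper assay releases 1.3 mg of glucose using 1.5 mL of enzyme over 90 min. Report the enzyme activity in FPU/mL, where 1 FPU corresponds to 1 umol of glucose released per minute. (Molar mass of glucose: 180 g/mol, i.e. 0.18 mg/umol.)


Activity = glucose_mg / (0.18 mg/umol * V_mL * t_min)
= 1.3 / (0.18 * 1.5 * 90)
= 0.0535 FPU/mL

0.0535 FPU/mL


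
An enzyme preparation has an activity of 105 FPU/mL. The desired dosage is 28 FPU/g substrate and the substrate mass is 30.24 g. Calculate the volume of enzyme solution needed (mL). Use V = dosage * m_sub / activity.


V = dosage * m_sub / activity
V = 28 * 30.24 / 105
V = 8.0640 mL

8.0640 mL


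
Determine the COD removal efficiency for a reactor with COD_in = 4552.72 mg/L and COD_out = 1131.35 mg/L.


eta = (COD_in - COD_out) / COD_in * 100
= (4552.72 - 1131.35) / 4552.72 * 100
= 75.1500%

75.1500%


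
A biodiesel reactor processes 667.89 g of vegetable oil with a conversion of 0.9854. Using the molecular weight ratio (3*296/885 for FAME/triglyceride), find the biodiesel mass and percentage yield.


m_FAME = oil * conv * (3 * 296 / 885) = oil * conv * (888/885)
= 667.89 * 0.9854 * 888 / 885
= 660.3698 g
Y = m_FAME / oil * 100 = conv * (888/885) * 100
= 0.9854 * 888 / 885 * 100
= 98.87%

660.3698 g FAME; Y = 98.87%


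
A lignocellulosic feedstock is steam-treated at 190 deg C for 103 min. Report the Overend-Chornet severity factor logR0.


logR0 = log10(t * exp((T - 100) / 14.75))
= log10(103 * exp((190 - 100) / 14.75))
= 4.6628

4.6628


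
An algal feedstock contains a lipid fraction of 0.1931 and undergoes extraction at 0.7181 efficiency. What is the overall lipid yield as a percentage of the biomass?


Y = lipid_content * extraction_eff * 100
= 0.1931 * 0.7181 * 100
= 13.8665%

13.8665%


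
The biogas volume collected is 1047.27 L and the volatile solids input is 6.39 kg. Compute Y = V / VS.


Y = V / VS
= 1047.27 / 6.39
= 163.8920 L/kg VS

163.8920 L/kg VS


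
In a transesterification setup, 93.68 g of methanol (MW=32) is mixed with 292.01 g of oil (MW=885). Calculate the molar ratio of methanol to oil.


Molar ratio = n_MeOH / n_oil = (MeOH/32) / (oil/885) = (MeOH * 885) / (32 * oil)
= (93.68 * 885) / (32 * 292.01)
= 8.8724

8.8724


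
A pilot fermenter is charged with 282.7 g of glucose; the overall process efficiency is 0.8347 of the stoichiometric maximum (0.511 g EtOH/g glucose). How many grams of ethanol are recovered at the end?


Actual ethanol: m = 0.511 * 282.7 * 0.8347
m = 120.5805 g

120.5805 g


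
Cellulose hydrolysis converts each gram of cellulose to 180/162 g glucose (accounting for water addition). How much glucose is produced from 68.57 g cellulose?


glucose = cellulose * 180/162
= 68.57 * 180/162
= 76.1889 g

76.1889 g


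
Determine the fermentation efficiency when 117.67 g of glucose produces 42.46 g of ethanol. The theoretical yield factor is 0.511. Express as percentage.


Fermentation efficiency = (actual / (0.511 * glucose)) * 100
= (42.46 / (0.511 * 117.67)) * 100
= 70.6144%

70.6144%


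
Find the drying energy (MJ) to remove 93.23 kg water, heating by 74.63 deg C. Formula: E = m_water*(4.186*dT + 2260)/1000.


E = m_water * (4.186 * dT + 2260) / 1000
= 93.23 * (4.186 * 74.63 + 2260) / 1000
= 239.8250 MJ

239.8250 MJ


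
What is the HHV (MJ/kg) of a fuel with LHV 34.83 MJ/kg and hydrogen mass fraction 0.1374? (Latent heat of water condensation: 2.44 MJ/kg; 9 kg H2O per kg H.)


HHV = LHV + H_frac * 9 * 2.44
= 34.83 + 0.1374 * 9 * 2.44
= 37.8473 MJ/kg

37.8473 MJ/kg


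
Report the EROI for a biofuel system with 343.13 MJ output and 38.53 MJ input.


EROI = E_out / E_in
= 343.13 / 38.53
= 8.9055

8.9055


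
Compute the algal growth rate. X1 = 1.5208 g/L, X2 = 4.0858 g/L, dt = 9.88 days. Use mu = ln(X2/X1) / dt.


mu = ln(X2/X1) / dt
= ln(4.0858/1.5208) / 9.88
= 0.1000 per day

0.1000 per day


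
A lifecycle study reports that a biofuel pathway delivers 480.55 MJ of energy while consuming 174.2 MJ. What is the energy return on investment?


EROI = E_out / E_in
= 480.55 / 174.2
= 2.7586

2.7586


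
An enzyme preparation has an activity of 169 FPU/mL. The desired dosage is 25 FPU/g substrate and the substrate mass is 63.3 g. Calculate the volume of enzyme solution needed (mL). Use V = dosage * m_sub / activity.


V = dosage * m_sub / activity
V = 25 * 63.3 / 169
V = 9.3639 mL

9.3639 mL


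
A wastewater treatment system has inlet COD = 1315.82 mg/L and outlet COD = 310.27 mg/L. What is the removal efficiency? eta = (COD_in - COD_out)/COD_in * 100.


eta = (COD_in - COD_out) / COD_in * 100
= (1315.82 - 310.27) / 1315.82 * 100
= 76.4200%

76.4200%


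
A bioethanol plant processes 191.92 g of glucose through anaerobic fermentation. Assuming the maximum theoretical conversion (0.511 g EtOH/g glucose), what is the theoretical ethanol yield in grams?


Theoretical ethanol yield: m_EtOH = 0.511 * m_glucose
m_EtOH = 0.511 * 191.92 = 98.0711 g

98.0711 g


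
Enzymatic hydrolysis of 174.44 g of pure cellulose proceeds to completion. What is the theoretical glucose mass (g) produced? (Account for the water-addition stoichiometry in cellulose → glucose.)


glucose = cellulose * 180/162
= 174.44 * 180/162
= 193.8222 g

193.8222 g


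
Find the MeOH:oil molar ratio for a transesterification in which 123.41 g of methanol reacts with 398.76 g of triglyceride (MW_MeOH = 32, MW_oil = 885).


Molar ratio = n_MeOH / n_oil = (MeOH/32) / (oil/885) = (MeOH * 885) / (32 * oil)
= (123.41 * 885) / (32 * 398.76)
= 8.5592

8.5592


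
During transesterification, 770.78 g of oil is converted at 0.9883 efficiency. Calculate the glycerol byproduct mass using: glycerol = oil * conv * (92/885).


glycerol = oil * conv * (92/885)
= 770.78 * 0.9883 * 92 / 885
= 79.1888 g

79.1888 g


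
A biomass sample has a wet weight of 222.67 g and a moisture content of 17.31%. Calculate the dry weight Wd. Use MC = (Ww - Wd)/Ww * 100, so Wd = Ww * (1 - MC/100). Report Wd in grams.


Wd = Ww * (1 - MC/100)
= 222.67 * (1 - 17.31/100)
= 184.1258 g

184.1258 g


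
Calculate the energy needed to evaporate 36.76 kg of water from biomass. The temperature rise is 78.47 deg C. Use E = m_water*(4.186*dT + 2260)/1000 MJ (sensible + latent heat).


E = m_water * (4.186 * dT + 2260) / 1000
= 36.76 * (4.186 * 78.47 + 2260) / 1000
= 95.1524 MJ

95.1524 MJ


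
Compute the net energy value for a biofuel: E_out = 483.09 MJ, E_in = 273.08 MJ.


NEV = E_out - E_in
= 483.09 - 273.08
= 210.0100 MJ

210.0100 MJ


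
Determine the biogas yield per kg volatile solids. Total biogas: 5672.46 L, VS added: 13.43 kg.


Y = V / VS
= 5672.46 / 13.43
= 422.3723 L/kg VS

422.3723 L/kg VS


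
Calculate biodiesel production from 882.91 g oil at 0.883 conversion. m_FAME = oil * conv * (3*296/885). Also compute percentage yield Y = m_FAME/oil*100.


m_FAME = oil * conv * (3 * 296 / 885) = oil * conv * (888/885)
= 882.91 * 0.883 * 888 / 885
= 782.2523 g
Y = m_FAME / oil * 100 = conv * (888/885) * 100
= 0.883 * 888 / 885 * 100
= 88.60%

782.2523 g FAME; Y = 88.60%


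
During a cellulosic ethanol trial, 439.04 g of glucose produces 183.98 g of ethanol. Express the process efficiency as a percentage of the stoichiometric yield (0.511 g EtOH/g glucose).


Fermentation efficiency = (actual / (0.511 * glucose)) * 100
= (183.98 / (0.511 * 439.04)) * 100
= 82.0060%

82.0060%


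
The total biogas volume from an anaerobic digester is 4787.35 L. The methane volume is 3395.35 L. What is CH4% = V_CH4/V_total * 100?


CH4% = V_CH4 / V_total * 100
= 3395.35 / 4787.35 * 100
= 70.9234%

70.9234%


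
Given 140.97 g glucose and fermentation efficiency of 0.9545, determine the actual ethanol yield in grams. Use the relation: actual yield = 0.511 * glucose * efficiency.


Actual ethanol: m = 0.511 * 140.97 * 0.9545
m = 68.7580 g

68.7580 g


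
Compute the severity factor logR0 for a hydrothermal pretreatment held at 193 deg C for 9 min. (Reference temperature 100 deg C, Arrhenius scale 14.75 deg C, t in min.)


logR0 = log10(t * exp((T - 100) / 14.75))
= log10(9 * exp((193 - 100) / 14.75))
= 3.6925

3.6925


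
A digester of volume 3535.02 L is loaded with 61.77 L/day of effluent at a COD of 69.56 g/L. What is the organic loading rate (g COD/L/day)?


OLR = Q * S / V
= 61.77 * 69.56 / 3535.02
= 1.2155 g/L/day

1.2155 g/L/day


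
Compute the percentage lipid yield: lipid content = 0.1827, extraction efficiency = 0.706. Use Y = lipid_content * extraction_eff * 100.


Y = lipid_content * extraction_eff * 100
= 0.1827 * 0.706 * 100
= 12.8986%

12.8986%


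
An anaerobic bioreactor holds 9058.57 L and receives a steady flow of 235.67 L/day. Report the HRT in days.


HRT = V / Q
= 9058.57 / 235.67
= 38.4375 days

38.4375 days


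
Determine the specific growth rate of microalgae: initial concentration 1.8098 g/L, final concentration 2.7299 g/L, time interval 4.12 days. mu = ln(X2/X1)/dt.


mu = ln(X2/X1) / dt
= ln(2.7299/1.8098) / 4.12
= 0.0998 per day

0.0998 per day
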